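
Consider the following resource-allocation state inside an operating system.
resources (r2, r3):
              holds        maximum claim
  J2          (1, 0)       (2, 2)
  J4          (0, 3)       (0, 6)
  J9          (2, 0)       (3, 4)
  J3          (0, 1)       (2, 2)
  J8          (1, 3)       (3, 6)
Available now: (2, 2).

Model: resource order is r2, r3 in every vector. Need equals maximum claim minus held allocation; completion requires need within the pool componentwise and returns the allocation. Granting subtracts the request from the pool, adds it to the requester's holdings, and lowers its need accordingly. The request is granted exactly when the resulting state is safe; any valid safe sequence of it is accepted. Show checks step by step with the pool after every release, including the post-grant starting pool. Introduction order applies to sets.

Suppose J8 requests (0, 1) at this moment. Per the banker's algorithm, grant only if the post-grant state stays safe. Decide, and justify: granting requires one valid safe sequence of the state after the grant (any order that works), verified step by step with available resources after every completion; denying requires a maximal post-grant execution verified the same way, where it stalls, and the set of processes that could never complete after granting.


GRANT — the state after the grant stays safe, e.g. via J3, J8, J4, J9, J2.
Key observation: the grant leaves (2, 1) free — enough for J3, whose release restarts the cascade.
Check on the post-grant state, step by step:
  pool = (2, 1)
  run J3 (needs (2, 1), free (2, 1)); after release of (0, 1) the pool is (2, 2)
  run J8 (needs (2, 2), free (2, 2)); after release of (1, 4) the pool is (3, 6)
  run J4 (needs (0, 3), free (3, 6)); after release of (0, 3) the pool is (3, 9)
  run J9 (needs (1, 4), free (3, 9)); after release of (2, 0) the pool is (5, 9)
  run J2 (needs (1, 2), free (5, 9)); after release of (1, 0) the pool is (6, 9)


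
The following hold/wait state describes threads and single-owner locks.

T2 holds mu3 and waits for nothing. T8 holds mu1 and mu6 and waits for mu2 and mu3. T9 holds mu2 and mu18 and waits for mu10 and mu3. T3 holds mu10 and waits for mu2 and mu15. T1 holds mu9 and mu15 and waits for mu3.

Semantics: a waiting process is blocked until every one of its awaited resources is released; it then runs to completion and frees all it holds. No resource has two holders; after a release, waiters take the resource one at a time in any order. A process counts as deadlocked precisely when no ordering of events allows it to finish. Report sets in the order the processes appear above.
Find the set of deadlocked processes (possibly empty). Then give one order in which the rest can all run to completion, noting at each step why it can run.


Deadlocked: T8, T9 and T3.
Key observation: T9 -> T3 -> T9 is a circular wait — nothing in it can go first; T8 waits into the deadlock from upstream.
One completion order for the rest: T2, T1.
Verifying each step:
  T2 waits on nothing -> runs at once and releases mu3
  T1: everything it awaited (mu3) is free; runs, freeing mu9 and mu15


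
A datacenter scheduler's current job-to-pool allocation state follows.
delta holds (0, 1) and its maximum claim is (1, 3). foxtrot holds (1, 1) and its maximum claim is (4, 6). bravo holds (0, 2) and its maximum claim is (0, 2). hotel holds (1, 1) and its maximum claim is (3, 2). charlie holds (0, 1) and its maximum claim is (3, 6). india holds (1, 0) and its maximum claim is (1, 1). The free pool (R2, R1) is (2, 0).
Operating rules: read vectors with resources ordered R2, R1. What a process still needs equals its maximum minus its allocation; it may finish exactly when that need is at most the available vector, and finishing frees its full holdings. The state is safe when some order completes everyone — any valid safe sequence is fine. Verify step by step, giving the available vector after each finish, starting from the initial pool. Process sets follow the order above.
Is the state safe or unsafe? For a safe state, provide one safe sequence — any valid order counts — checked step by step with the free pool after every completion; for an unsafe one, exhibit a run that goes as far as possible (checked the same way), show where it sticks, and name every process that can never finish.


UNSAFE — no complete ordering exists.
Key observation: the wall is R1: completing bravo, hotel, delta, india brings the pool only to (4, 4), and all the rest need more.
The run bravo, hotel, delta, india cannot be extended any further. Walking it through:
  pool = (2, 0)
  bravo: need (0, 0) fits (2, 0); releases (0, 2), pool now (2, 2)
  hotel: need (2, 1) fits (2, 2); releases (1, 1), pool now (3, 3)
  delta: need (1, 2) fits (3, 3); releases (0, 1), pool now (3, 4)
  india: need (0, 1) fits (3, 4); releases (1, 0), pool now (4, 4)
  blocked: foxtrot wants (3, 5), pool (4, 4) — not enough R1
  blocked: charlie wants (3, 5), pool (4, 4) — not enough R1
Permanently blocked: foxtrot and charlie.


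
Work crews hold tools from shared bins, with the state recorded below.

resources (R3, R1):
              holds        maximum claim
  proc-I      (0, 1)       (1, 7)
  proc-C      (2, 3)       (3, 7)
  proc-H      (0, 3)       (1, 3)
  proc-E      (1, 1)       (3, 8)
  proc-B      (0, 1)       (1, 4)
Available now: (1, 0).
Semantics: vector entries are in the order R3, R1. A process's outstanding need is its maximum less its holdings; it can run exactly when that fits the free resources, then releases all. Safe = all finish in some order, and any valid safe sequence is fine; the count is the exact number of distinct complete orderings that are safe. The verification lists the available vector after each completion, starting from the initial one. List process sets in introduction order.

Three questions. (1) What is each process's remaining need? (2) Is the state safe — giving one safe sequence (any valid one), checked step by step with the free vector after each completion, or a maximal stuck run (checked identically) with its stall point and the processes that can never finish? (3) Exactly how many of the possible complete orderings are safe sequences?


(1) Outstanding need per process (order R3, R1):
  proc-I: (1, 6)
  proc-C: (1, 4)
  proc-H: (1, 0)
  proc-E: (2, 7)
  proc-B: (1, 3)
(2) SAFE — a valid safe sequence is proc-H, proc-B, proc-C, proc-I, proc-E.
Key observation: proc-H marks the first exact bind of the order: its need (1, 0) fits the free (1, 0) with zero slack on a requested resource.
Check, step by step:
  pool = (1, 0)
  run proc-H (needs (1, 0), free (1, 0)); after release of (0, 3) the pool is (1, 3)
  run proc-B (needs (1, 3), free (1, 3)); after release of (0, 1) the pool is (1, 4)
  run proc-C (needs (1, 4), free (1, 4)); after release of (2, 3) the pool is (3, 7)
  run proc-I (needs (1, 6), free (3, 7)); after release of (0, 1) the pool is (3, 8)
  run proc-E (needs (2, 7), free (3, 8)); after release of (1, 1) the pool is (4, 9)
(3) Precisely 2 of the possible complete orderings are safe sequences.


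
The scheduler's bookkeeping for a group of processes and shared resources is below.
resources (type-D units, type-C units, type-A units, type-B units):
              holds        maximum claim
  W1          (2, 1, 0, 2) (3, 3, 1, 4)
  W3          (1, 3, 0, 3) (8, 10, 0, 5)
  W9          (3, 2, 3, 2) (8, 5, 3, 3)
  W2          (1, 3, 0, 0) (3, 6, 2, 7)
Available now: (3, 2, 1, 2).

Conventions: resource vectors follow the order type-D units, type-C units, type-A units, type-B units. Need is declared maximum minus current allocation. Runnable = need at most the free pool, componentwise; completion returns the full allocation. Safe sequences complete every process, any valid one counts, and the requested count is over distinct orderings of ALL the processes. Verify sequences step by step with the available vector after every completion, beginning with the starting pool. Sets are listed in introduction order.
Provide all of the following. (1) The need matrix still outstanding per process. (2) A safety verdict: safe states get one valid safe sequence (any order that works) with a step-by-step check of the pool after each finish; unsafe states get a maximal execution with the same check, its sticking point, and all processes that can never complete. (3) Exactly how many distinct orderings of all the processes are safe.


(1) Need matrix, components ordered type-D units, type-C units, type-A units, type-B units:
  W1: (1, 2, 1, 2)
  W3: (7, 7, 0, 2)
  W9: (5, 3, 0, 1)
  W2: (2, 3, 2, 7)
(2) UNSAFE — no complete ordering exists.
Key observation: after W1, W9 the pool peaks at (8, 5, 4, 6), and each blocked process is short somewhere: W3 on type-C units; W2 on type-B units.
Going as far as possible: W1, W9; after that, nothing fits. Step-by-step check:
  pool = (3, 2, 1, 2)
  run W1 (needs (1, 2, 1, 2), free (3, 2, 1, 2)); after release of (2, 1, 0, 2) the pool is (5, 3, 1, 4)
  run W9 (needs (5, 3, 0, 1), free (5, 3, 1, 4)); after release of (3, 2, 3, 2) the pool is (8, 5, 4, 6)
  blocked: W3 wants (7, 7, 0, 2), pool (8, 5, 4, 6) — not enough type-C units
  blocked: W2 wants (2, 3, 2, 7), pool (8, 5, 4, 6) — not enough type-B units
Permanently blocked: W3 and W2.
(3) Exactly 0 of the possible complete orderings are safe sequences.


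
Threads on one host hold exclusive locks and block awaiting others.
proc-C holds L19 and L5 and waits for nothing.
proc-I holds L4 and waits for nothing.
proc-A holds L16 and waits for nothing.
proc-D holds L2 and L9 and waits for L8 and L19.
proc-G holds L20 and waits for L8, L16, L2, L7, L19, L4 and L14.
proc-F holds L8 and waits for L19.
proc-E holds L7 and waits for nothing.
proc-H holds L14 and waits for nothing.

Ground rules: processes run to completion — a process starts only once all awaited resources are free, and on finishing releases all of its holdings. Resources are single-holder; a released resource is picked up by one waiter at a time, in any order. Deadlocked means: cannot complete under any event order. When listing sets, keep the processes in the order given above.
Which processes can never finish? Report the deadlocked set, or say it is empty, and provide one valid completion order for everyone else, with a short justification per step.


No process is deadlocked.
Key observation: there is no circular wait here — follow any chain and it reaches a process that is free to run now.
One completion order for the rest: proc-C, proc-H, proc-F, proc-A, proc-E, proc-D, proc-I, proc-G.
Check, step by step:
  proc-C waits on nothing -> runs at once and releases L19 and L5
  proc-H waits on nothing -> runs at once and releases L14
  run proc-F (all its waits — L19 — are resolved); releases L8
  proc-A waits on nothing -> runs at once and releases L16
  proc-E waits on nothing -> runs at once and releases L7
  run proc-D (all its waits — L8 and L19 — are resolved); releases L2 and L9
  proc-I waits on nothing -> runs at once and releases L4
  run proc-G (all its waits — L8, L16, L2, L7, L19, L4 and L14 — are resolved); releases L20


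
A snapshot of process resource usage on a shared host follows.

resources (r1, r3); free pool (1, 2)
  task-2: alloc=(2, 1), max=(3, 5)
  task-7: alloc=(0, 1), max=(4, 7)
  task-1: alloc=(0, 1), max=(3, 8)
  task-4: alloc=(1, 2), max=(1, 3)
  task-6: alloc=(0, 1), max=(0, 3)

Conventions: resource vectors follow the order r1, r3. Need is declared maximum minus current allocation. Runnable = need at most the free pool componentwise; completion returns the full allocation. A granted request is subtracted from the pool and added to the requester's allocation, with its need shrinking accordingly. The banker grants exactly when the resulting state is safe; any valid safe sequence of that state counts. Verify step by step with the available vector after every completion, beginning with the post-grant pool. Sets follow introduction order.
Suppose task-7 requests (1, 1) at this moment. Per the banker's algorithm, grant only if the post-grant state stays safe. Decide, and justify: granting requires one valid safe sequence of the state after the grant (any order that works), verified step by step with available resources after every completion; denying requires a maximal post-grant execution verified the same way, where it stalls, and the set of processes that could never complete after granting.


GRANT — the state after the grant stays safe, e.g. via task-4, task-6, task-2, task-7, task-1.
Key observation: granting shrinks the pool to (0, 1), yet task-4 still fits and the chain goes through.
Check on the post-grant state, step by step:
  pool = (0, 1)
  task-4: need (0, 1) fits (0, 1); releases (1, 2), pool now (1, 3)
  task-6: need (0, 2) fits (1, 3); releases (0, 1), pool now (1, 4)
  task-2: need (1, 4) fits (1, 4); releases (2, 1), pool now (3, 5)
  task-7: need (3, 5) fits (3, 5); releases (1, 2), pool now (4, 7)
  task-1: need (3, 7) fits (4, 7); releases (0, 1), pool now (4, 8)


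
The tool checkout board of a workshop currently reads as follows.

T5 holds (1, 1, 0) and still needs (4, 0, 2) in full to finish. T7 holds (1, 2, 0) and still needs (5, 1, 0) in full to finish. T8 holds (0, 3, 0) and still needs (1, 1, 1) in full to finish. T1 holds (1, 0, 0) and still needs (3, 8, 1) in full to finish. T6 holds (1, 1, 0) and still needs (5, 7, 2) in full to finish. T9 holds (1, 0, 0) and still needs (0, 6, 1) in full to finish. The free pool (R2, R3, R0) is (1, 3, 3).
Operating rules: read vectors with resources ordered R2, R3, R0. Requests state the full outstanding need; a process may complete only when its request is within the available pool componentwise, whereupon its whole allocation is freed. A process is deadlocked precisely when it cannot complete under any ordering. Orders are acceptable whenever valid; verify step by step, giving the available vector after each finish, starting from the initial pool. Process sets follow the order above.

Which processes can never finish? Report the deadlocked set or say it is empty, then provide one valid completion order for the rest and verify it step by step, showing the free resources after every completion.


Deadlocked: T5, T7, T1 and T6.
Key observation: R2 is the bottleneck — with T8, T9 done the pool holds (2, 6, 3), short of every remaining need.
A valid finishing order for the others: T8, T9. Check, step by step:
  pool = (1, 3, 3)
  run T8 (needs (1, 1, 1), free (1, 3, 3)); after release of (0, 3, 0) the pool is (1, 6, 3)
  run T9 (needs (0, 6, 1), free (1, 6, 3)); after release of (1, 0, 0) the pool is (2, 6, 3)
The stuck group stays short no matter what:
  T5 cannot run: need (4, 0, 2) vs free (2, 6, 3) (insufficient R2)
  T7 cannot run: need (5, 1, 0) vs free (2, 6, 3) (insufficient R2)
  T1 cannot run: need (3, 8, 1) vs free (2, 6, 3) (insufficient R2 and R3)
  T6 cannot run: need (5, 7, 2) vs free (2, 6, 3) (insufficient R2 and R3)


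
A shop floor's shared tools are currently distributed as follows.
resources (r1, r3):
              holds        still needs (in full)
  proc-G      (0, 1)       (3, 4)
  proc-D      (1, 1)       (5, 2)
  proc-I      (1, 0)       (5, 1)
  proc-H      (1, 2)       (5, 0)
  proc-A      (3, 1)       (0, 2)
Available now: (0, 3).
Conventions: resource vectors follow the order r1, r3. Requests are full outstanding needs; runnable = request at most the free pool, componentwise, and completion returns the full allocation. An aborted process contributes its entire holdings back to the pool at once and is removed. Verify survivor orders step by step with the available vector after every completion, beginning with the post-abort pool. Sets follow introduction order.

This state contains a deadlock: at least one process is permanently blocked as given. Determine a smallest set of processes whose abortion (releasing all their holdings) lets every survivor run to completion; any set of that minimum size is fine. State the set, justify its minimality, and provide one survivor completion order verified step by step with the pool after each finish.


Minimum abort set: proc-D and proc-I.
Key observation: proc-H had no path to completion before; after the abort of proc-D and proc-I ((2, 1) returned), step 3 is where it fits.
No one abort is enough; case by case: proc-G alone leaves proc-D blocked (short on r1); proc-D alone leaves proc-I blocked (short on r1); proc-I alone leaves proc-D blocked (short on r1); proc-H alone leaves proc-D blocked (short on r1); proc-A alone leaves proc-D blocked (short on r1).
One survivor order: proc-A, proc-G, proc-H. Step-by-step check (post-abort pool first):
  pool = (2, 4)
  proc-A needs (0, 2) <= (2, 4) -> finishes; pool += (3, 1) = (5, 5)
  proc-G needs (3, 4) <= (5, 5) -> finishes; pool += (0, 1) = (5, 6)
  proc-H needs (5, 0) <= (5, 6) -> finishes; pool += (1, 2) = (6, 8)


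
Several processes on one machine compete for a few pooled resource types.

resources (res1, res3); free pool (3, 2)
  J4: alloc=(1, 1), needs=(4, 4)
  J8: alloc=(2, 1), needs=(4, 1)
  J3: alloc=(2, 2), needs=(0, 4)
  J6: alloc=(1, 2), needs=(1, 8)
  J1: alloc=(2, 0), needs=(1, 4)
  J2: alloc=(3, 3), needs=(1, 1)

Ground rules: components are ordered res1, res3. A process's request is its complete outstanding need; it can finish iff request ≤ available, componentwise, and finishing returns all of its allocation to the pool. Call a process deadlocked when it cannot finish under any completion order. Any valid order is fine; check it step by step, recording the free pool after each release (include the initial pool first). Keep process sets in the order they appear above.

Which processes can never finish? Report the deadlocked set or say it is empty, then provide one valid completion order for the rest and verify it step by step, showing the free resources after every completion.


Nothing here is deadlocked.
Key observation: J2 leads a chain of completions in which each release enables another process.
One completion order for the rest: J2, J8, J3, J4, J1, J6. Check, step by step:
  pool = (3, 2)
  run J2 (needs (1, 1), free (3, 2)); after release of (3, 3) the pool is (6, 5)
  run J8 (needs (4, 1), free (6, 5)); after release of (2, 1) the pool is (8, 6)
  run J3 (needs (0, 4), free (8, 6)); after release of (2, 2) the pool is (10, 8)
  run J4 (needs (4, 4), free (10, 8)); after release of (1, 1) the pool is (11, 9)
  run J1 (needs (1, 4), free (11, 9)); after release of (2, 0) the pool is (13, 9)
  run J6 (needs (1, 8), free (13, 9)); after release of (1, 2) the pool is (14, 11)


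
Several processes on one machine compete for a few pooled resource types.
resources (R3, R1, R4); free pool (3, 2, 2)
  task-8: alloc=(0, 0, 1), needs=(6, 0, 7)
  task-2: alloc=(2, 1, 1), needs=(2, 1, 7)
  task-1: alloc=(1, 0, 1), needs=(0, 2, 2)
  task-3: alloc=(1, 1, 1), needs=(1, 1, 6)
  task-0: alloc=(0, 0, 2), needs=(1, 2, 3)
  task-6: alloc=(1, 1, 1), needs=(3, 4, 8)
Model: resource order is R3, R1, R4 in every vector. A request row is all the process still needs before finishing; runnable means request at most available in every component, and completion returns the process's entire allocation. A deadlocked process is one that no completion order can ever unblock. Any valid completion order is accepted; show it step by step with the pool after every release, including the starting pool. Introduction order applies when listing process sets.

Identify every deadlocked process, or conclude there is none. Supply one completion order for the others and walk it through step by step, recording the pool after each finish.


Deadlocked: task-8, task-2, task-3 and task-6.
Key observation: once task-1, task-0 finish, the pool peaks at (4, 2, 5) — and every remaining process still needs more R4 than that.
One completion order for the rest: task-1, task-0. Step-by-step check:
  pool = (3, 2, 2)
  run task-1 (needs (0, 2, 2), free (3, 2, 2)); after release of (1, 0, 1) the pool is (4, 2, 3)
  run task-0 (needs (1, 2, 3), free (4, 2, 3)); after release of (0, 0, 2) the pool is (4, 2, 5)
The blocked processes can never fit:
  task-8 still needs (6, 0, 7) but only (4, 2, 5) is free — short on R3 and R4
  task-2 still needs (2, 1, 7) but only (4, 2, 5) is free — short on R4
  task-3 still needs (1, 1, 6) but only (4, 2, 5) is free — short on R4
  task-6 still needs (3, 4, 8) but only (4, 2, 5) is free — short on R1 and R4


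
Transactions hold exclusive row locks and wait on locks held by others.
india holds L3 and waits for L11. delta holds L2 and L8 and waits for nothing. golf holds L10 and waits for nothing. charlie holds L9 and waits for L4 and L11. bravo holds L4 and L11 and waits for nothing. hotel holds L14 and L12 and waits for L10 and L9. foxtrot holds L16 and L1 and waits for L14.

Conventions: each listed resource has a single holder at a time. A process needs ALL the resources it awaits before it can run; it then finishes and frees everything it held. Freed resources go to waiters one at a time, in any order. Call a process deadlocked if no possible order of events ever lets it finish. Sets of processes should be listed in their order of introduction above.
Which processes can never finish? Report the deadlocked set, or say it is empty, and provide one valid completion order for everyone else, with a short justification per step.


No process is deadlocked.
Key observation: the wait relation is loop-free; peeling off processes with no waits unwinds the whole state.
One completion order for the rest: delta, bravo, charlie, golf, hotel, foxtrot, india.
Check, step by step:
  delta waits on nothing -> runs at once and releases L2 and L8
  bravo waits on nothing -> runs at once and releases L4 and L11
  charlie: everything it awaited (L4 and L11) is free; runs, freeing L9
  golf waits on nothing -> runs at once and releases L10
  hotel: everything it awaited (L10 and L9) is free; runs, freeing L14 and L12
  foxtrot: everything it awaited (L14) is free; runs, freeing L16 and L1
  india: everything it awaited (L11) is free; runs, freeing L3


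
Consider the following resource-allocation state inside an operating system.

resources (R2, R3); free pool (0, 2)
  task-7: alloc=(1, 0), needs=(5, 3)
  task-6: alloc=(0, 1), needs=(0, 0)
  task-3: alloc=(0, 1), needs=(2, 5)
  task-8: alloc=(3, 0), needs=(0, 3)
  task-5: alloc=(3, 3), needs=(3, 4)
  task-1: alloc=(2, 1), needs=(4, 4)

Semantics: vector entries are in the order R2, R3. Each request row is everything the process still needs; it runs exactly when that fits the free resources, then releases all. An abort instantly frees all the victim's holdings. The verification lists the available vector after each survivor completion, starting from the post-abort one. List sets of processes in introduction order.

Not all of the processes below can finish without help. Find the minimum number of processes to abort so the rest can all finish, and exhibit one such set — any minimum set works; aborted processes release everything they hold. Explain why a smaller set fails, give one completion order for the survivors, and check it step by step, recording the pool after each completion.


Abort task-5.
Key observation: the deadlocked task-7 becomes finishable only because task-5 released (3, 3); it completes at step 2 below.
No smaller set exists: with zero aborts the deadlock remains.
The survivors complete as task-8, task-7, task-6, task-3, task-1. Check, step by step (starting from the post-abort pool):
  pool = (3, 5)
  run task-8 (needs (0, 3), free (3, 5)); after release of (3, 0) the pool is (6, 5)
  run task-7 (needs (5, 3), free (6, 5)); after release of (1, 0) the pool is (7, 5)
  run task-6 (needs (0, 0), free (7, 5)); after release of (0, 1) the pool is (7, 6)
  run task-3 (needs (2, 5), free (7, 6)); after release of (0, 1) the pool is (7, 7)
  run task-1 (needs (4, 4), free (7, 7)); after release of (2, 1) the pool is (9, 8)


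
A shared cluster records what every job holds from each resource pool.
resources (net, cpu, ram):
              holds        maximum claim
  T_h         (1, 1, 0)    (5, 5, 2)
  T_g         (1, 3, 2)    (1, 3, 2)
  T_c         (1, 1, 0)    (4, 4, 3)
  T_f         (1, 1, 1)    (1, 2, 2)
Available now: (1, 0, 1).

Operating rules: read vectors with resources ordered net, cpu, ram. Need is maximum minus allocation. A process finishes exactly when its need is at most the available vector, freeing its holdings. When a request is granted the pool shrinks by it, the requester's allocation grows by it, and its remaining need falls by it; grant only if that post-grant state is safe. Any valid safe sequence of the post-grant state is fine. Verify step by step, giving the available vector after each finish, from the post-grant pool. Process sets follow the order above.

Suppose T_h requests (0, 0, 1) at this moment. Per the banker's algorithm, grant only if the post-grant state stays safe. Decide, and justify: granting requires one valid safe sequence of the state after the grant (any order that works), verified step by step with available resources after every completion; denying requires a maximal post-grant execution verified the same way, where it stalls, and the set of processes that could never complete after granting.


GRANT — the state after the grant stays safe, e.g. via T_g, T_f, T_c, T_h.
Key observation: granting shrinks the pool to (1, 0, 0), yet T_g still fits and the chain goes through.
Verifying the post-grant state step by step:
  pool = (1, 0, 0)
  T_g needs (0, 0, 0) <= (1, 0, 0) -> finishes; pool += (1, 3, 2) = (2, 3, 2)
  T_f needs (0, 1, 1) <= (2, 3, 2) -> finishes; pool += (1, 1, 1) = (3, 4, 3)
  T_c needs (3, 3, 3) <= (3, 4, 3) -> finishes; pool += (1, 1, 0) = (4, 5, 3)
  T_h needs (4, 4, 1) <= (4, 5, 3) -> finishes; pool += (1, 1, 1) = (5, 6, 4)


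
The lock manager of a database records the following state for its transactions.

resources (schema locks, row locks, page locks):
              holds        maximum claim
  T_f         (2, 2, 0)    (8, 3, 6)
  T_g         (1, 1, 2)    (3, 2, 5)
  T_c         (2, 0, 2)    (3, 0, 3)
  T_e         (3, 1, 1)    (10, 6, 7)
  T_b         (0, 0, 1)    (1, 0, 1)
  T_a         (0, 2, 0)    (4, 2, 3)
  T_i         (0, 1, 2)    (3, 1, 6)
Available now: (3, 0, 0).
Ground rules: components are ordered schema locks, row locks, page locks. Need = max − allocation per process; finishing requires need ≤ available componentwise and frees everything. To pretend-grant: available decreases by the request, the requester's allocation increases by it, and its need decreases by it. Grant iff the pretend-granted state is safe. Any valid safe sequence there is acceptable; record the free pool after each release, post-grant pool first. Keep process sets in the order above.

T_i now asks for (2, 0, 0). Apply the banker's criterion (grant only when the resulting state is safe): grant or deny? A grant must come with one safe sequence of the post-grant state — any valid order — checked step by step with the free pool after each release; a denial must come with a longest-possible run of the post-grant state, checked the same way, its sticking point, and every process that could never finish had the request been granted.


DENY. Granting would leave the state unsafe.
Key observation: after T_b, T_c the pool peaks at (3, 0, 3), and each blocked process is short somewhere: T_f on schema locks, row locks, page locks; T_g on row locks; T_e on schema locks, row locks, page locks; T_a on schema locks; T_i on page locks.
On the post-grant state, T_b, T_c is a maximal run — nothing extends it. Step-by-step check:
  pool = (1, 0, 0)
  T_b needs (1, 0, 0) <= (1, 0, 0) -> finishes; pool += (0, 0, 1) = (1, 0, 1)
  T_c needs (1, 0, 1) <= (1, 0, 1) -> finishes; pool += (2, 0, 2) = (3, 0, 3)
  T_f cannot run: need (6, 1, 6) vs free (3, 0, 3) (insufficient schema locks, row locks and page locks)
  T_g cannot run: need (2, 1, 3) vs free (3, 0, 3) (insufficient row locks)
  T_e cannot run: need (7, 5, 6) vs free (3, 0, 3) (insufficient schema locks, row locks and page locks)
  T_a cannot run: need (4, 0, 3) vs free (3, 0, 3) (insufficient schema locks)
  T_i cannot run: need (1, 0, 4) vs free (3, 0, 3) (insufficient page locks)
Processes that could never finish after the grant: T_f, T_g, T_e, T_a and T_i.


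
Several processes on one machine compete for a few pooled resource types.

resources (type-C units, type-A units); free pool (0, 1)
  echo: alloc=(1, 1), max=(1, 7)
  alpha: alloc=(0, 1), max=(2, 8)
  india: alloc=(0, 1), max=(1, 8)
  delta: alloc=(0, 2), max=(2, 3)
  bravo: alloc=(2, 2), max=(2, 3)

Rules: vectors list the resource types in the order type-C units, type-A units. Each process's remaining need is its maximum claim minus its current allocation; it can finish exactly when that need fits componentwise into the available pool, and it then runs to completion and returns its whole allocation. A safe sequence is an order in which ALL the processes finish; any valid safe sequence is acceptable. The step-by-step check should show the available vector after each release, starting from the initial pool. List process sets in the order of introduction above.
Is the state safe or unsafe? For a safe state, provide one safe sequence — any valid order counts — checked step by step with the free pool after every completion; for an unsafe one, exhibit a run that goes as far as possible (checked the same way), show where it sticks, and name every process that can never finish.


UNSAFE — no complete ordering exists.
Key observation: bravo, delta can finish, but then (2, 5) is all there is, and the blocked group's type-A units demands exceed it.
Going as far as possible: bravo, delta; after that, nothing fits. Check, step by step:
  pool = (0, 1)
  run bravo (needs (0, 1), free (0, 1)); after release of (2, 2) the pool is (2, 3)
  run delta (needs (2, 1), free (2, 3)); after release of (0, 2) the pool is (2, 5)
  echo cannot run: need (0, 6) vs free (2, 5) (insufficient type-A units)
  alpha cannot run: need (2, 7) vs free (2, 5) (insufficient type-A units)
  india cannot run: need (1, 7) vs free (2, 5) (insufficient type-A units)
Processes that can never finish: echo, alpha and india.


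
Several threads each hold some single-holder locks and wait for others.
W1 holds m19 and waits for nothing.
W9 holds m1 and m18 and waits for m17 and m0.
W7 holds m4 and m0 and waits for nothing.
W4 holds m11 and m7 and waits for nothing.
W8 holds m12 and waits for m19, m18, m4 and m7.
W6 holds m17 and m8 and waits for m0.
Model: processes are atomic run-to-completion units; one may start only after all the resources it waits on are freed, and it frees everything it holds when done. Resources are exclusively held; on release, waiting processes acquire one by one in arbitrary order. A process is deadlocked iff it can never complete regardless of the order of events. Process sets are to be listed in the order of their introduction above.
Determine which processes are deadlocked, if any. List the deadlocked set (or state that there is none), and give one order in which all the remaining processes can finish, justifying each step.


No process is deadlocked.
Key observation: the wait relation is loop-free; peeling off processes with no waits unwinds the whole state.
The rest can finish in the order W7, W4, W6, W9, W1, W8.
Verifying each step:
  W7: no waits; runs immediately, freeing m4 and m0
  W4: no waits; runs immediately, freeing m11 and m7
  W6: everything it awaited (m0) is free; runs, freeing m17 and m8
  W9: everything it awaited (m17 and m0) is free; runs, freeing m1 and m18
  W1: no waits; runs immediately, freeing m19
  W8: everything it awaited (m19, m18, m4 and m7) is free; runs, freeing m12


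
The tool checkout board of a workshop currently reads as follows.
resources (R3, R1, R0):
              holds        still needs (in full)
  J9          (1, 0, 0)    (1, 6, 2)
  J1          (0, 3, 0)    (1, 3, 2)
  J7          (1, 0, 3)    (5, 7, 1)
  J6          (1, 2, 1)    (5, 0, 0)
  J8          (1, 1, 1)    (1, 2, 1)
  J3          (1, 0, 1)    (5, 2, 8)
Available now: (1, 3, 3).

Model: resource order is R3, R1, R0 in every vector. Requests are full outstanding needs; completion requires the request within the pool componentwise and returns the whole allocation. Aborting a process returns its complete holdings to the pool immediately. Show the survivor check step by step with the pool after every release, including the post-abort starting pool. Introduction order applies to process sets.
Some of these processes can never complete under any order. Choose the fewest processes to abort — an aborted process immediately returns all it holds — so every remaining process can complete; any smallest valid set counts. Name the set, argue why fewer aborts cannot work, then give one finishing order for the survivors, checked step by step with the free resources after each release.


Abort J7 and J3.
Key observation: aborting J7 and J3 returns (2, 0, 4), and J6 — hopeless before — runs at step 4 with the returned capacity in the pool.
Why nothing smaller works — every single abort fails: J9 alone leaves J7 blocked (short on R3); J1 alone leaves J7 blocked (short on R3); J7 alone leaves J6 blocked (short on R3); J6 alone leaves J7 blocked (short on R3); J8 alone leaves J7 blocked (short on R3); J3 alone leaves J7 blocked (short on R3).
Survivors finish in the order: J8, J1, J9, J6. Verifying each step (pool after the aborts first):
  pool = (3, 3, 7)
  J8 needs (1, 2, 1) <= (3, 3, 7) -> finishes; pool += (1, 1, 1) = (4, 4, 8)
  J1 needs (1, 3, 2) <= (4, 4, 8) -> finishes; pool += (0, 3, 0) = (4, 7, 8)
  J9 needs (1, 6, 2) <= (4, 7, 8) -> finishes; pool += (1, 0, 0) = (5, 7, 8)
  J6 needs (5, 0, 0) <= (5, 7, 8) -> finishes; pool += (1, 2, 1) = (6, 9, 9)


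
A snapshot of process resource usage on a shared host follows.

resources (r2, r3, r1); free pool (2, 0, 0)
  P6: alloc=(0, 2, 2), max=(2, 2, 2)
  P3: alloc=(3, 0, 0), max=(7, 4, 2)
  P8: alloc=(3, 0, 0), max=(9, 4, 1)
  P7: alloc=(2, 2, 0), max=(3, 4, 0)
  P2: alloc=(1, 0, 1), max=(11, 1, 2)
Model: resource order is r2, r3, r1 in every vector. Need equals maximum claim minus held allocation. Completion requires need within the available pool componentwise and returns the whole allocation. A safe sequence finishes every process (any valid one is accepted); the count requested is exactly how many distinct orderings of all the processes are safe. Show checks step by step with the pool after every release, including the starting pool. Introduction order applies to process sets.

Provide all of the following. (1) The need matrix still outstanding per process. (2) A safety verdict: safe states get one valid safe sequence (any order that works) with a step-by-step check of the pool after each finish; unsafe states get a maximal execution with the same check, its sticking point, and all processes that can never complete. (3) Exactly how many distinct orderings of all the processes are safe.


(1) Outstanding need per process (order r2, r3, r1):
  P6: (2, 0, 0)
  P3: (4, 4, 2)
  P8: (6, 4, 1)
  P7: (1, 2, 0)
  P2: (10, 1, 1)
(2) SAFE. One safe sequence: P6, P7, P3, P8, P2.
Key observation: the first exact fit in this order is P6 — it needs (2, 0, 0) with (2, 0, 0) free, meeting a requested resource to the last unit.
Check, step by step:
  pool = (2, 0, 0)
  run P6 (needs (2, 0, 0), free (2, 0, 0)); after release of (0, 2, 2) the pool is (2, 2, 2)
  run P7 (needs (1, 2, 0), free (2, 2, 2)); after release of (2, 2, 0) the pool is (4, 4, 2)
  run P3 (needs (4, 4, 2), free (4, 4, 2)); after release of (3, 0, 0) the pool is (7, 4, 2)
  run P8 (needs (6, 4, 1), free (7, 4, 2)); after release of (3, 0, 0) the pool is (10, 4, 2)
  run P2 (needs (10, 1, 1), free (10, 4, 2)); after release of (1, 0, 1) the pool is (11, 4, 3)
(3) The exact count: 1 of the possible complete orderings is a safe sequence.


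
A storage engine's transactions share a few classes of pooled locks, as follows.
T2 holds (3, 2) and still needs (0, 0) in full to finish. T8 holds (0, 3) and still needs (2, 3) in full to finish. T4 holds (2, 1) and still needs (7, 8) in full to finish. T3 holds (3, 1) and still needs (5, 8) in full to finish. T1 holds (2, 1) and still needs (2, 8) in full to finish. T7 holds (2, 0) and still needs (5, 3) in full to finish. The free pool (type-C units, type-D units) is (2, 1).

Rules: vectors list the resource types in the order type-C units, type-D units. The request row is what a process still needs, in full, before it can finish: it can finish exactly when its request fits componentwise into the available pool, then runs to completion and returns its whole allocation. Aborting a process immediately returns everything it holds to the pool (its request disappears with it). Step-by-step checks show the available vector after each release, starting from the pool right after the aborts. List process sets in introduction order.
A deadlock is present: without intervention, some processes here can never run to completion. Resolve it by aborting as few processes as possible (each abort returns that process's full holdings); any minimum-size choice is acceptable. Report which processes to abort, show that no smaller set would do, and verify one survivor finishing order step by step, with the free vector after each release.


The answer: abort T3 and T1.
Key observation: T4 had no path to completion before; after the abort of T3 and T1 ((5, 2) returned), step 4 is where it fits.
Why nothing smaller works — every single abort fails: T2 alone leaves T4 blocked (short on type-D units); T8 alone leaves T4 blocked (short on type-D units); T4 alone leaves T3 blocked (short on type-D units); T3 alone leaves T4 blocked (short on type-D units); T1 alone leaves T4 blocked (short on type-D units); T7 alone leaves T4 blocked (short on type-D units).
Survivors finish in the order: T8, T2, T7, T4. Walking it through (pool after the aborts first):
  pool = (7, 3)
  T8: need (2, 3) fits (7, 3); releases (0, 3), pool now (7, 6)
  T2: need (0, 0) fits (7, 6); releases (3, 2), pool now (10, 8)
  T7: need (5, 3) fits (10, 8); releases (2, 0), pool now (12, 8)
  T4: need (7, 8) fits (12, 8); releases (2, 1), pool now (14, 9)


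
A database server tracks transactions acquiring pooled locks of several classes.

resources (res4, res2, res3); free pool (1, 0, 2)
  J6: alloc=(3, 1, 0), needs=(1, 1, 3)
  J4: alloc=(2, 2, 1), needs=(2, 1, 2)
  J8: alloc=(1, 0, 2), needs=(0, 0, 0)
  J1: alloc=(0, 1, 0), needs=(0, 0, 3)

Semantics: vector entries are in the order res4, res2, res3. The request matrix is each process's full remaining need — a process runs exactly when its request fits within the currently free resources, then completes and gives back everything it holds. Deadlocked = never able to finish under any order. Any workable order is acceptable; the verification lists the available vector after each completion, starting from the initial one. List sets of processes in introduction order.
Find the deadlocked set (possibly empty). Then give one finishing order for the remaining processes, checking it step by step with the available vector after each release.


Nothing here is deadlocked.
Key observation: J8 can run right away; the returned allocation unlocks the remaining processes in turn.
The rest can finish in the order J8, J1, J6, J4. Check, step by step:
  pool = (1, 0, 2)
  J8 needs (0, 0, 0) <= (1, 0, 2) -> finishes; pool += (1, 0, 2) = (2, 0, 4)
  J1 needs (0, 0, 3) <= (2, 0, 4) -> finishes; pool += (0, 1, 0) = (2, 1, 4)
  J6 needs (1, 1, 3) <= (2, 1, 4) -> finishes; pool += (3, 1, 0) = (5, 2, 4)
  J4 needs (2, 1, 2) <= (5, 2, 4) -> finishes; pool += (2, 2, 1) = (7, 4, 5)


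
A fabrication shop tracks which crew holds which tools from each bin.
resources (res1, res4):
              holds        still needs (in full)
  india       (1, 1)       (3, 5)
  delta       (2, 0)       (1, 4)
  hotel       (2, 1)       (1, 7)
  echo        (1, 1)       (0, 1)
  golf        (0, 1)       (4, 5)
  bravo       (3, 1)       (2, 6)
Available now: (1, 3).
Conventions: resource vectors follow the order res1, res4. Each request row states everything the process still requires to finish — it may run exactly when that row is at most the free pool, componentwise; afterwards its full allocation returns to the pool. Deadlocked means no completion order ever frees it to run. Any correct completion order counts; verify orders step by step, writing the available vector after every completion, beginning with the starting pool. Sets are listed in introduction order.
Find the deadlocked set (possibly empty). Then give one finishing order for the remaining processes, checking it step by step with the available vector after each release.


The deadlocked set is india, hotel, golf and bravo.
Key observation: after echo, delta complete, (4, 4) is the best the pool ever gets, yet each leftover process wants more res4.
A valid finishing order for the others: echo, delta. Step-by-step check:
  pool = (1, 3)
  run echo (needs (0, 1), free (1, 3)); after release of (1, 1) the pool is (2, 4)
  run delta (needs (1, 4), free (2, 4)); after release of (2, 0) the pool is (4, 4)
None of the blocked processes ever fits:
  blocked: india wants (3, 5), pool (4, 4) — not enough res4
  blocked: hotel wants (1, 7), pool (4, 4) — not enough res4
  blocked: golf wants (4, 5), pool (4, 4) — not enough res4
  blocked: bravo wants (2, 6), pool (4, 4) — not enough res4
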